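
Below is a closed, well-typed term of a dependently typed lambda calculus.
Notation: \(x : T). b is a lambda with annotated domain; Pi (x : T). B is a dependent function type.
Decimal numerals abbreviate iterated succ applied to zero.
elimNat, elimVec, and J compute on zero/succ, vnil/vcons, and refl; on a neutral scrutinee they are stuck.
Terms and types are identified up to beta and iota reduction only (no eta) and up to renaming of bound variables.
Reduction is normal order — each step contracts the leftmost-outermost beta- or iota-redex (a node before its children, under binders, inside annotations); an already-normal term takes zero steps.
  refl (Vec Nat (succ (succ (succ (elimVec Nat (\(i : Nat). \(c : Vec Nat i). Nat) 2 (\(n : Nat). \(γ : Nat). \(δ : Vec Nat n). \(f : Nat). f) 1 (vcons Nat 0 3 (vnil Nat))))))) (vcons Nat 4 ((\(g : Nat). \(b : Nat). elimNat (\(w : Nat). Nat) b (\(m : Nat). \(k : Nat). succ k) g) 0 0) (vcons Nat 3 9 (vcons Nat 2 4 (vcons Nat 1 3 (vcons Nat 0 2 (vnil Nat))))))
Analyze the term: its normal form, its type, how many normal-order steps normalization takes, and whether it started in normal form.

resulting normal form:
  refl (Vec Nat 5) (vcons Nat 4 0 (vcons Nat 3 9 (vcons Nat 2 4 (vcons Nat 1 3 (vcons Nat 0 2 (vnil Nat))))))
type:
  Eq (Vec Nat 5) (vcons Nat 4 0 (vcons Nat 3 9 (vcons Nat 2 4 (vcons Nat 1 3 (vcons Nat 0 2 (vnil Nat)))))) (vcons Nat 4 0 (vcons Nat 3 9 (vcons Nat 2 4 (vcons Nat 1 3 (vcons Nat 0 2 (vnil Nat))))))
normal-order step count: 9
already normal: no
first contracted redex: an elimVec iota-redex


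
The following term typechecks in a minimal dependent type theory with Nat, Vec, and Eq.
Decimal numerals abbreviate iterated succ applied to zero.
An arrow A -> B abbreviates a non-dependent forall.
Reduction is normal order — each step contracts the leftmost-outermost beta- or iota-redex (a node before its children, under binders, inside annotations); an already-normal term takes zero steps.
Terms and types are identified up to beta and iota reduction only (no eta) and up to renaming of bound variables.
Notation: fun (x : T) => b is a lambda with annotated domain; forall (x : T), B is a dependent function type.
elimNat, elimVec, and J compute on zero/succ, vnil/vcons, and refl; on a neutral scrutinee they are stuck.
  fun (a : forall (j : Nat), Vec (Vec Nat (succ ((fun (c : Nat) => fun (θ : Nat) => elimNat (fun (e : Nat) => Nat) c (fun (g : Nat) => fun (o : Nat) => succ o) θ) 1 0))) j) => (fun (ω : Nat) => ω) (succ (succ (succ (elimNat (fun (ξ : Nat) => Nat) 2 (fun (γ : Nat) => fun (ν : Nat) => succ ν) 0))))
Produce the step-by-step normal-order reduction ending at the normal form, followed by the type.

normal-order reduction sequence:
  fun (a : forall (j : Nat), Vec (Vec Nat (succ ((fun (c : Nat) => fun (θ : Nat) => elimNat (fun (e : Nat) => Nat) c (fun (g : Nat) => fun (o : Nat) => succ o) θ) 1 0))) j) => (fun (ω : Nat) => ω) (succ (succ (succ (elimNat (fun (ξ : Nat) => Nat) 2 (fun (γ : Nat) => fun (ν : Nat) => succ ν) 0))))
  ~> fun (a : forall (j : Nat), Vec (Vec Nat (succ ((fun (c : Nat) => elimNat (fun (θ : Nat) => Nat) 1 (fun (e : Nat) => fun (g : Nat) => succ g) c) 0))) j) => (fun (o : Nat) => o) (succ (succ (succ (elimNat (fun (ω : Nat) => Nat) 2 (fun (ξ : Nat) => fun (γ : Nat) => succ γ) 0))))
  ~> fun (a : forall (j : Nat), Vec (Vec Nat (succ (elimNat (fun (c : Nat) => Nat) 1 (fun (θ : Nat) => fun (e : Nat) => succ e) 0))) j) => (fun (g : Nat) => g) (succ (succ (succ (elimNat (fun (o : Nat) => Nat) 2 (fun (ω : Nat) => fun (ξ : Nat) => succ ξ) 0))))
  ~> fun (a : forall (j : Nat), Vec (Vec Nat 2) j) => (fun (c : Nat) => c) (succ (succ (succ (elimNat (fun (θ : Nat) => Nat) 2 (fun (e : Nat) => fun (g : Nat) => succ g) 0))))
  ~> fun (a : forall (j : Nat), Vec (Vec Nat 2) j) => succ (succ (succ (elimNat (fun (c : Nat) => Nat) 2 (fun (θ : Nat) => fun (e : Nat) => succ e) 0)))
  ~> fun (a : forall (j : Nat), Vec (Vec Nat 2) j) => 5
the term's type:
  (forall (a : Nat), Vec (Vec Nat 2) a) -> Nat


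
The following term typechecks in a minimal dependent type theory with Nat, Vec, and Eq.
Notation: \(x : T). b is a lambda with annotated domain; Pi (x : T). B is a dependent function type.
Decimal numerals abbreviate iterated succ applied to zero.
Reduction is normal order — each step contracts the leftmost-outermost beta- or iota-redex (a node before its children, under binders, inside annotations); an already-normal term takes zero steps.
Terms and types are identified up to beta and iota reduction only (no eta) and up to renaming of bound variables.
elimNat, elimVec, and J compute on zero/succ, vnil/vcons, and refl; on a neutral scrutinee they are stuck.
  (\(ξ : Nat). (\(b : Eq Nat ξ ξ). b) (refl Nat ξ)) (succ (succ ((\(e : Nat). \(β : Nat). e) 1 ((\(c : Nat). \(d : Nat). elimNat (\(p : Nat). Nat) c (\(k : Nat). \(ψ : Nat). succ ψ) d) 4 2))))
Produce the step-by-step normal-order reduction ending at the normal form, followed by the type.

normal-order reduction:
  (\(ξ : Nat). (\(b : Eq Nat ξ ξ). b) (refl Nat ξ)) (succ (succ ((\(e : Nat). \(β : Nat). e) 1 ((\(c : Nat). \(d : Nat). elimNat (\(p : Nat). Nat) c (\(k : Nat). \(ψ : Nat). succ ψ) d) 4 2))))
  ~> (\(ξ : Eq Nat (succ (succ ((\(b : Nat). \(e : Nat). b) 1 ((\(β : Nat). \(c : Nat). elimNat (\(d : Nat). Nat) β (\(p : Nat). \(k : Nat). succ k) c) 4 2)))) (succ (succ ((\(ψ : Nat). \(η : Nat). ψ) 1 ((\(ν : Nat). \(g : Nat). elimNat (\(μ : Nat). Nat) ν (\(σ : Nat). \(γ : Nat). succ γ) g) 4 2))))). ξ) (refl Nat (succ (succ ((\(r : Nat). \(q : Nat). r) 1 ((\(φ : Nat). \(κ : Nat). elimNat (\(x : Nat). Nat) φ (\(j : Nat). \(f : Nat). succ f) κ) 4 2)))))
  ~> refl Nat (succ (succ ((\(ξ : Nat). \(b : Nat). ξ) 1 ((\(e : Nat). \(β : Nat). elimNat (\(c : Nat). Nat) e (\(d : Nat). \(p : Nat). succ p) β) 4 2))))
  ~> refl Nat (succ (succ ((\(ξ : Nat). 1) ((\(b : Nat). \(e : Nat). elimNat (\(β : Nat). Nat) b (\(c : Nat). \(d : Nat). succ d) e) 4 2))))
  ~> refl Nat 3
type:
  Eq Nat 3 3


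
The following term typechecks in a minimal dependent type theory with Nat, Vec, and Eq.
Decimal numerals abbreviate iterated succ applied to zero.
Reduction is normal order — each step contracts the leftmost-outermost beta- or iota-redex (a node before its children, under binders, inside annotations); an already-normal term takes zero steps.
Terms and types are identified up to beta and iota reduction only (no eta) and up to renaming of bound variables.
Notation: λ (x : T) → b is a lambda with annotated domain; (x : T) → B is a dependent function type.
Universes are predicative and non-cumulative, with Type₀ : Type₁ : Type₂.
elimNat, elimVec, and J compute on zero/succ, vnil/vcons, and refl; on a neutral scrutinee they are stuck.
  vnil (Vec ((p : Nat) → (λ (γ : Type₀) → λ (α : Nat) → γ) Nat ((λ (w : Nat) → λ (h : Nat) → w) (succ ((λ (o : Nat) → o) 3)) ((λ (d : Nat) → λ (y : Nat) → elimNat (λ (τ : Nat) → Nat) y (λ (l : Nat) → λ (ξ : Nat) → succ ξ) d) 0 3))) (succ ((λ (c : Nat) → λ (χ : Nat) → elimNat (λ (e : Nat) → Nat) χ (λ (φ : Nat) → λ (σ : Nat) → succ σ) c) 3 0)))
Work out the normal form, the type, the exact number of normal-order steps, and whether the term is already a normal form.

resulting normal form:
  vnil (Vec ((p : Nat) → Nat) 4)
type:
  Vec (Vec ((p : Nat) → Nat) 4) 0
steps to reach normal form (normal order): 14
already normal: no
first contracted redex: a beta-redex


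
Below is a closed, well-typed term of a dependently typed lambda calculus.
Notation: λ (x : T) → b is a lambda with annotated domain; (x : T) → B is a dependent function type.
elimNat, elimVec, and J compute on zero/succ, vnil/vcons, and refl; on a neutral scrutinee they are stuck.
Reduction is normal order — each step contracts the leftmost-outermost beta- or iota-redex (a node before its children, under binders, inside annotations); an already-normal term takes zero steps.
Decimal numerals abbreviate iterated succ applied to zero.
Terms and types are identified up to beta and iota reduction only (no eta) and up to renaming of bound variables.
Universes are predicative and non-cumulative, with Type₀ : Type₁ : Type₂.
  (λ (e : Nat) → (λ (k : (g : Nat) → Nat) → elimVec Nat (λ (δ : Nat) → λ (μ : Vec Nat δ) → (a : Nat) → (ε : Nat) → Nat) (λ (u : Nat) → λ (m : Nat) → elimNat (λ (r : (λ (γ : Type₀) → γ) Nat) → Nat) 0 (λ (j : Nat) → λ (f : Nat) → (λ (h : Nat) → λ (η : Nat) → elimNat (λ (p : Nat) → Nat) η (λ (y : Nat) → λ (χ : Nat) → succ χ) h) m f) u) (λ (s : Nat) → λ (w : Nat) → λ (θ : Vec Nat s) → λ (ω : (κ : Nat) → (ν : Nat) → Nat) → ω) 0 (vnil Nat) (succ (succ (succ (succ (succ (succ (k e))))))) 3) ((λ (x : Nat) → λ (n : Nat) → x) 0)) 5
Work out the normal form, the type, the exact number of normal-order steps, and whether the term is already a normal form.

normal form:
  18
type:
  Nat
reduction steps (normal order): 111
term was already normal: no
first contracted redex: a beta-redex


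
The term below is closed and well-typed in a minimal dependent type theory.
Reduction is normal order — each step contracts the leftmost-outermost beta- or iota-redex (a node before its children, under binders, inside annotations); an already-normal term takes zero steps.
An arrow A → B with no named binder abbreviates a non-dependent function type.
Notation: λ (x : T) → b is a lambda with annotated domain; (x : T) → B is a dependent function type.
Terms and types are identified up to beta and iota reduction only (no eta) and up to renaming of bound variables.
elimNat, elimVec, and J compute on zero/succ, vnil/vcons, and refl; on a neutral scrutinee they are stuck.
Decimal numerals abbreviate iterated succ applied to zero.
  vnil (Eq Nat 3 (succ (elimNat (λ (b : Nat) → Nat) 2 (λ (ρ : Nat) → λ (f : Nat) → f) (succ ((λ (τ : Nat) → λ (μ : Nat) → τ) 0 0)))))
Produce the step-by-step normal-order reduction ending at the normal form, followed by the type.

normal-order reduction sequence:
  vnil (Eq Nat 3 (succ (elimNat (λ (b : Nat) → Nat) 2 (λ (ρ : Nat) → λ (f : Nat) → f) (succ ((λ (τ : Nat) → λ (μ : Nat) → τ) 0 0)))))
  ~> vnil (Eq Nat 3 (succ ((λ (b : Nat) → λ (ρ : Nat) → ρ) ((λ (f : Nat) → λ (τ : Nat) → f) 0 0) (elimNat (λ (μ : Nat) → Nat) 2 (λ (g : Nat) → λ (β : Nat) → β) ((λ (α : Nat) → λ (e : Nat) → α) 0 0)))))
  ~> vnil (Eq Nat 3 (succ ((λ (b : Nat) → b) (elimNat (λ (ρ : Nat) → Nat) 2 (λ (f : Nat) → λ (τ : Nat) → τ) ((λ (μ : Nat) → λ (g : Nat) → μ) 0 0)))))
  ~> vnil (Eq Nat 3 (succ (elimNat (λ (b : Nat) → Nat) 2 (λ (ρ : Nat) → λ (f : Nat) → f) ((λ (τ : Nat) → λ (μ : Nat) → τ) 0 0))))
  ~> vnil (Eq Nat 3 (succ (elimNat (λ (b : Nat) → Nat) 2 (λ (ρ : Nat) → λ (f : Nat) → f) ((λ (τ : Nat) → 0) 0))))
  ~> vnil (Eq Nat 3 (succ (elimNat (λ (b : Nat) → Nat) 2 (λ (ρ : Nat) → λ (f : Nat) → f) 0)))
  ~> vnil (Eq Nat 3 3)
inferred type:
  Vec (Eq Nat 3 3) 0


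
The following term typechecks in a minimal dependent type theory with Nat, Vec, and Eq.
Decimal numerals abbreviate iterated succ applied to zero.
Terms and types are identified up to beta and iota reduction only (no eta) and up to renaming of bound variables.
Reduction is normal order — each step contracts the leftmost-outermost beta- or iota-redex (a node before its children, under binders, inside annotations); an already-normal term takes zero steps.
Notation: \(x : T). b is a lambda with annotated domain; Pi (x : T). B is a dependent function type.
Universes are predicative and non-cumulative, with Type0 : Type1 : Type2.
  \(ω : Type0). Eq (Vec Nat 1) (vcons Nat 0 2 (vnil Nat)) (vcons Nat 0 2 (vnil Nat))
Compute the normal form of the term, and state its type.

reduced normal form:
  \(ω : Type0). Eq (Vec Nat 1) (vcons Nat 0 2 (vnil Nat)) (vcons Nat 0 2 (vnil Nat))
type:
  Pi (ω : Type0). Type0


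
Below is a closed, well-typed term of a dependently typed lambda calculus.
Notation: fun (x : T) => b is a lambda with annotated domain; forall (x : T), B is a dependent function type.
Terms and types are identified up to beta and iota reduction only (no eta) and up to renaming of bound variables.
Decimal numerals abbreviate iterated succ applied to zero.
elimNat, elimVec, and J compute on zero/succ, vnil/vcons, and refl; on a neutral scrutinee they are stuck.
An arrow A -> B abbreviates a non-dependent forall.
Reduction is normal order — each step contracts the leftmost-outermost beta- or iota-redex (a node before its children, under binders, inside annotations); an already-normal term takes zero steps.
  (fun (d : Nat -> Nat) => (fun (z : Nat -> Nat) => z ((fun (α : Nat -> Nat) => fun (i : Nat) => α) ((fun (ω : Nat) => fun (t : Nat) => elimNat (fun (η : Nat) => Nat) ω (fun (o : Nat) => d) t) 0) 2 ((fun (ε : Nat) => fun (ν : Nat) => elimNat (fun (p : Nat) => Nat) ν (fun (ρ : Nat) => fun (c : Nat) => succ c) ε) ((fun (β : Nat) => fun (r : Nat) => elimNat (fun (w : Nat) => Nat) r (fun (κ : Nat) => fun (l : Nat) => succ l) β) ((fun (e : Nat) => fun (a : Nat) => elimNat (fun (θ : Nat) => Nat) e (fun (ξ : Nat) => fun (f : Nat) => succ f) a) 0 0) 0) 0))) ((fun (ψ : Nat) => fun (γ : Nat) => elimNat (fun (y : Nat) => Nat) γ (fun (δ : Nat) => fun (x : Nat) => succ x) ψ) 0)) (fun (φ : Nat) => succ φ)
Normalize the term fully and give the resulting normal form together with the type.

reduced normal form:
  0
inferred type:
  Nat


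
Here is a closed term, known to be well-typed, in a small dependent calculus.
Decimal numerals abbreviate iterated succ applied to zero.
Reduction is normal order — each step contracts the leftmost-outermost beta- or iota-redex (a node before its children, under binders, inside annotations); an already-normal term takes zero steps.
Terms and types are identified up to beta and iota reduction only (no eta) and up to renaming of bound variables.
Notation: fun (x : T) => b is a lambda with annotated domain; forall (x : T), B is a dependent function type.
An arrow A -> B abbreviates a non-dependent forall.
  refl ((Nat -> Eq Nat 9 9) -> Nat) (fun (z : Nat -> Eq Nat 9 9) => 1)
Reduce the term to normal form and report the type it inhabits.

normal form:
  refl ((Nat -> Eq Nat 9 9) -> Nat) (fun (z : Nat -> Eq Nat 9 9) => 1)
the term's type:
  Eq ((Nat -> Eq Nat 9 9) -> Nat) (fun (z : Nat -> Eq Nat 9 9) => 1) (fun (c : Nat -> Eq Nat 9 9) => 1)


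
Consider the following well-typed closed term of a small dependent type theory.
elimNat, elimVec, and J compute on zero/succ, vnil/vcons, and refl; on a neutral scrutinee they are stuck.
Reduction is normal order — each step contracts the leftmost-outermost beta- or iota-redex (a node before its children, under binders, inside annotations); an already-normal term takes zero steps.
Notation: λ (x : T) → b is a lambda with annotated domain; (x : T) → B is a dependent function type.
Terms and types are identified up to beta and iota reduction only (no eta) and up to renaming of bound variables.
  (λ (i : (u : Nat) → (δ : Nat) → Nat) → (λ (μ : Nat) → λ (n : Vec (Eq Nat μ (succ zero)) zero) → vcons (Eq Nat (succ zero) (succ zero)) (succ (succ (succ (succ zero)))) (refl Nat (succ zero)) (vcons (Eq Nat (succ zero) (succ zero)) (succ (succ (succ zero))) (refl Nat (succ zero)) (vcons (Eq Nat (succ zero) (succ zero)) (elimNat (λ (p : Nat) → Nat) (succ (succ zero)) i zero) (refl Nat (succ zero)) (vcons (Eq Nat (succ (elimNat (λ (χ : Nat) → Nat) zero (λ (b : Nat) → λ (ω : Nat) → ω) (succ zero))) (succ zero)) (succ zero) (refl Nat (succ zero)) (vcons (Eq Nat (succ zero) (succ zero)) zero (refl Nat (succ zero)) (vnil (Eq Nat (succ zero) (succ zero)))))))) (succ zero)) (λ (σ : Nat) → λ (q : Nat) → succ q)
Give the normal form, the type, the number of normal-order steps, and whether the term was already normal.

resulting normal form:
  λ (i : Vec (Eq Nat (succ zero) (succ zero)) zero) → vcons (Eq Nat (succ zero) (succ zero)) (succ (succ (succ (succ zero)))) (refl Nat (succ zero)) (vcons (Eq Nat (succ zero) (succ zero)) (succ (succ (succ zero))) (refl Nat (succ zero)) (vcons (Eq Nat (succ zero) (succ zero)) (succ (succ zero)) (refl Nat (succ zero)) (vcons (Eq Nat (succ zero) (succ zero)) (succ zero) (refl Nat (succ zero)) (vcons (Eq Nat (succ zero) (succ zero)) zero (refl Nat (succ zero)) (vnil (Eq Nat (succ zero) (succ zero)))))))
type:
  (i : Vec (Eq Nat (succ zero) (succ zero)) zero) → Vec (Eq Nat (succ zero) (succ zero)) (succ (succ (succ (succ (succ zero)))))
reduction steps (normal order): 7
started in normal form: no
first contracted redex: a beta-redex


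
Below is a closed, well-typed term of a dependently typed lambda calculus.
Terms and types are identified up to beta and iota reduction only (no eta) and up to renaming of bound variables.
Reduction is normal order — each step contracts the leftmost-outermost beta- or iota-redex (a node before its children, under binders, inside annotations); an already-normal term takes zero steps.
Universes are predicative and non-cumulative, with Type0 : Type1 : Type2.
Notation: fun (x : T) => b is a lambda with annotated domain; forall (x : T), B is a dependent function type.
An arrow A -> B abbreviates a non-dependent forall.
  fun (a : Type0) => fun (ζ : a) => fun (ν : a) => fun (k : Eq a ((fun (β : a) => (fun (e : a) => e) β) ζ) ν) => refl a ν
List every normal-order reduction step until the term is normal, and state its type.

normal-order reduction sequence:
  fun (a : Type0) => fun (ζ : a) => fun (ν : a) => fun (k : Eq a ((fun (β : a) => (fun (e : a) => e) β) ζ) ν) => refl a ν
  ~> fun (a : Type0) => fun (ζ : a) => fun (ν : a) => fun (k : Eq a ((fun (β : a) => β) ζ) ν) => refl a ν
  ~> fun (a : Type0) => fun (ζ : a) => fun (ν : a) => fun (k : Eq a ζ ν) => refl a ν
type:
  forall (a : Type0), forall (ζ : a), forall (ν : a), Eq a ζ ν -> Eq a ν ν


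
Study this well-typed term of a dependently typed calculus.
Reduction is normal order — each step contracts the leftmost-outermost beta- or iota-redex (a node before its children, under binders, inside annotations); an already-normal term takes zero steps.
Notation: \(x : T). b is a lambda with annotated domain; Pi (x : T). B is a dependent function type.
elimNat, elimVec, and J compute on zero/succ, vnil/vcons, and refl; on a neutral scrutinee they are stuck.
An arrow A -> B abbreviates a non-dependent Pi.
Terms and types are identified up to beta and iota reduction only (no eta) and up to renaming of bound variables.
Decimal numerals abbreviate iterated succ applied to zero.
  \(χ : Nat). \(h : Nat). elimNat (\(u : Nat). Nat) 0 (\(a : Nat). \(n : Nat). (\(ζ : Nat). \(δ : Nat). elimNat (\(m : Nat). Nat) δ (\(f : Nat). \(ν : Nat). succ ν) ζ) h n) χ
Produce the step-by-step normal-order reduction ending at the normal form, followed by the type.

reduction (normal order):
  \(χ : Nat). \(h : Nat). elimNat (\(u : Nat). Nat) 0 (\(a : Nat). \(n : Nat). (\(ζ : Nat). \(δ : Nat). elimNat (\(m : Nat). Nat) δ (\(f : Nat). \(ν : Nat). succ ν) ζ) h n) χ
  ~> \(χ : Nat). \(h : Nat). elimNat (\(u : Nat). Nat) 0 (\(a : Nat). \(n : Nat). (\(ζ : Nat). elimNat (\(δ : Nat). Nat) ζ (\(m : Nat). \(f : Nat). succ f) h) n) χ
  ~> \(χ : Nat). \(h : Nat). elimNat (\(u : Nat). Nat) 0 (\(a : Nat). \(n : Nat). elimNat (\(ζ : Nat). Nat) n (\(δ : Nat). \(m : Nat). succ m) h) χ
type:
  Nat -> Nat -> Nat


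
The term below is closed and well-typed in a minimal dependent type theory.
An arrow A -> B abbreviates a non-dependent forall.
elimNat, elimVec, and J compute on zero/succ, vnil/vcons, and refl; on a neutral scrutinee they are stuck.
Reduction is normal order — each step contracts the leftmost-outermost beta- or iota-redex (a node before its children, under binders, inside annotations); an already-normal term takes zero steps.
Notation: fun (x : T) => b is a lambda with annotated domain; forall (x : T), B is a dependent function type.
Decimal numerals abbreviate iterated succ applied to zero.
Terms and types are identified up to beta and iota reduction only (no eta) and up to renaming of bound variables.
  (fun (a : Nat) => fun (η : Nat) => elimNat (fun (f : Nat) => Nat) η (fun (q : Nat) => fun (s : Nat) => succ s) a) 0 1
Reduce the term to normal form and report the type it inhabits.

resulting normal form:
  1
type:
  Nat
observation: 3 normal-order steps separate the term from its normal form.


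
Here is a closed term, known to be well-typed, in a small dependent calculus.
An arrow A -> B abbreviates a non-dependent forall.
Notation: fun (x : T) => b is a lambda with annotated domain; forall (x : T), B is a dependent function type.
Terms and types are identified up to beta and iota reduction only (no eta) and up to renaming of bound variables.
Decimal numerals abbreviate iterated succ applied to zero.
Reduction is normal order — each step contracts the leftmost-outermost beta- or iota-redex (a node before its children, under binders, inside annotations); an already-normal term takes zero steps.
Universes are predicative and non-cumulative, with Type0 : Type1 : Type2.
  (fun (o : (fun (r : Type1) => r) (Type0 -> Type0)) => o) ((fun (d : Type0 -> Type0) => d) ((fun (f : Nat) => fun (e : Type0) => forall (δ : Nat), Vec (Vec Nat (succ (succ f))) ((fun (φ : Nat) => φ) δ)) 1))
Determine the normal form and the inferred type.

normal form:
  fun (o : Type0) => forall (r : Nat), Vec (Vec Nat 3) r
inferred type:
  Type0 -> Type0


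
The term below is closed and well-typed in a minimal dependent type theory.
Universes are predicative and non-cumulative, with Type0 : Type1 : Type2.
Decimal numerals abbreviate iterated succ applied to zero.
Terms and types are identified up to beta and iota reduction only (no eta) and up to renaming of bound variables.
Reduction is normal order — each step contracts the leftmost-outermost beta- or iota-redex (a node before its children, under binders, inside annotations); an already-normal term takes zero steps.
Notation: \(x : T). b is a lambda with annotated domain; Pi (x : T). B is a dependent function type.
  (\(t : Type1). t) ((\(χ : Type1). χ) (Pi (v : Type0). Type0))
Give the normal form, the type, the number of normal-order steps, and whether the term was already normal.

normal form:
  Pi (t : Type0). Type0
inferred type:
  Type1
reduction steps (normal order): 2
term was already normal: no
first redex: a beta-redex


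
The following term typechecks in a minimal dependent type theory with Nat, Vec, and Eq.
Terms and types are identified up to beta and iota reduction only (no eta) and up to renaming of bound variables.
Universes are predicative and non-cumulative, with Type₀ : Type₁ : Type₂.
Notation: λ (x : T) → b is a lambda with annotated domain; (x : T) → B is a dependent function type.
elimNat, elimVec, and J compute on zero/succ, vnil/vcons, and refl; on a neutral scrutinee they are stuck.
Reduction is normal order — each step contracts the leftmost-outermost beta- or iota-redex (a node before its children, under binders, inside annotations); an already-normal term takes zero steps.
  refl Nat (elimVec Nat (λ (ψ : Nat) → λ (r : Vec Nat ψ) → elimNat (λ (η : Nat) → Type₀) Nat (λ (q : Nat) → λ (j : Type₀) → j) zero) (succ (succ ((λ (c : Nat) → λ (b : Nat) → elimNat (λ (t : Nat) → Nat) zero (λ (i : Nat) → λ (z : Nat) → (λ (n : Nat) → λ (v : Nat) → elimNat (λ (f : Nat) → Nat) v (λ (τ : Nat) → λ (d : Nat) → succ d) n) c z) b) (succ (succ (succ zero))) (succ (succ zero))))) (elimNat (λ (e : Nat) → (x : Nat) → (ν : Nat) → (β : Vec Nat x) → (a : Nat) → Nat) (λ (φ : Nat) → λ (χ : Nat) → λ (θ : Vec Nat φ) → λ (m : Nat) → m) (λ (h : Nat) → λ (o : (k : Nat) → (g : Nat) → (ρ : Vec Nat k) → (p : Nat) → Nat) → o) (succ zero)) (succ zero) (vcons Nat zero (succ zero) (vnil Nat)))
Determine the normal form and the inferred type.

reduced normal form:
  refl Nat (succ (succ (succ (succ (succ (succ (succ (succ zero))))))))
inferred type:
  Eq Nat (succ (succ (succ (succ (succ (succ (succ (succ zero)))))))) (succ (succ (succ (succ (succ (succ (succ (succ zero))))))))
observation: the leftmost-outermost redex is an elimVec iota-redex, and normalization takes 43 steps.


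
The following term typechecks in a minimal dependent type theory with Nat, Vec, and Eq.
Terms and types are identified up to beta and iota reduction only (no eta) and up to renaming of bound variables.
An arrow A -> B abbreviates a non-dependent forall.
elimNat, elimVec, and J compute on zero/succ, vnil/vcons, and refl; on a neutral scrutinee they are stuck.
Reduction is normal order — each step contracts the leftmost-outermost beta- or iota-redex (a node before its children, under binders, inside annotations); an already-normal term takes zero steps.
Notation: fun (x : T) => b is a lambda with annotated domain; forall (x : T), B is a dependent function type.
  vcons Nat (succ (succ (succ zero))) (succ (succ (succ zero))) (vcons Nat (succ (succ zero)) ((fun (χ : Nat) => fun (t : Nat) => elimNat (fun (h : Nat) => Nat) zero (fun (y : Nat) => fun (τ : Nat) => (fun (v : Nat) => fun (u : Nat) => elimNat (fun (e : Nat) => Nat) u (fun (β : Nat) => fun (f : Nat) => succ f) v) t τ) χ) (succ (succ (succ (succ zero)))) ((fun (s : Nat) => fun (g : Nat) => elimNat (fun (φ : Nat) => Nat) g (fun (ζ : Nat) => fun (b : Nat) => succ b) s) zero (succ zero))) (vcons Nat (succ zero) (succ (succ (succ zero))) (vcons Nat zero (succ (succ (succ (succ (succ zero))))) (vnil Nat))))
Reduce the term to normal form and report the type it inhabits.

resulting normal form:
  vcons Nat (succ (succ (succ zero))) (succ (succ (succ zero))) (vcons Nat (succ (succ zero)) (succ (succ (succ (succ zero)))) (vcons Nat (succ zero) (succ (succ (succ zero))) (vcons Nat zero (succ (succ (succ (succ (succ zero))))) (vnil Nat))))
type:
  Vec Nat (succ (succ (succ (succ zero))))


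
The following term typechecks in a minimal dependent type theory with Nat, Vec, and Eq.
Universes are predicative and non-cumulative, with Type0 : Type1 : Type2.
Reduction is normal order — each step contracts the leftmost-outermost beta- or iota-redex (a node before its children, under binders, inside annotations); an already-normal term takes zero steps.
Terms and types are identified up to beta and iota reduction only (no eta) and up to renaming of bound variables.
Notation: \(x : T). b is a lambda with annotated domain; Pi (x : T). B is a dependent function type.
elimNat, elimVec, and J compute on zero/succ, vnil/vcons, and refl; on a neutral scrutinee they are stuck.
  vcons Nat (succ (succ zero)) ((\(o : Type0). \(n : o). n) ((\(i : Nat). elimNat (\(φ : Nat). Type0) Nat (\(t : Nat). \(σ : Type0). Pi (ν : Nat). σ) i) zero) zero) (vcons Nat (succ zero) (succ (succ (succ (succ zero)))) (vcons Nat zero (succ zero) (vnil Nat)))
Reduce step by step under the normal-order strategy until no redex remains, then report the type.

normal-order reduction:
  vcons Nat (succ (succ zero)) ((\(o : Type0). \(n : o). n) ((\(i : Nat). elimNat (\(φ : Nat). Type0) Nat (\(t : Nat). \(σ : Type0). Pi (ν : Nat). σ) i) zero) zero) (vcons Nat (succ zero) (succ (succ (succ (succ zero)))) (vcons Nat zero (succ zero) (vnil Nat)))
  ~> vcons Nat (succ (succ zero)) ((\(o : (\(n : Nat). elimNat (\(i : Nat). Type0) Nat (\(φ : Nat). \(t : Type0). Pi (σ : Nat). t) n) zero). o) zero) (vcons Nat (succ zero) (succ (succ (succ (succ zero)))) (vcons Nat zero (succ zero) (vnil Nat)))
  ~> vcons Nat (succ (succ zero)) zero (vcons Nat (succ zero) (succ (succ (succ (succ zero)))) (vcons Nat zero (succ zero) (vnil Nat)))
the term's type:
  Vec Nat (succ (succ (succ zero)))


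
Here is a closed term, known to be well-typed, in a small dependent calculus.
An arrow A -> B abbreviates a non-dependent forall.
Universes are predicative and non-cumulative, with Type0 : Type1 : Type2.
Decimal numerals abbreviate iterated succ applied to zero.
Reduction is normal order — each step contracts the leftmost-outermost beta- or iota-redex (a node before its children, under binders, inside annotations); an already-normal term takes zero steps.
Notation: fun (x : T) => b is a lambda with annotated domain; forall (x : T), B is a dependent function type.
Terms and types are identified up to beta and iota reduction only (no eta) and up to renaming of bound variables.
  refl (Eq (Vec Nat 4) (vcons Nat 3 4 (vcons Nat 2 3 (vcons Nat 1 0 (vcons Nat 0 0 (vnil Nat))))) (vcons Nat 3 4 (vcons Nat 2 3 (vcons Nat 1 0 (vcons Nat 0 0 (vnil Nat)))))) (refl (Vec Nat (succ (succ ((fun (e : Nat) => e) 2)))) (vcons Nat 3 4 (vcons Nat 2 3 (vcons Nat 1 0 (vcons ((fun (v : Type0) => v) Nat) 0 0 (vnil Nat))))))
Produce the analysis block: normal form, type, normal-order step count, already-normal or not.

reduced normal form:
  refl (Eq (Vec Nat 4) (vcons Nat 3 4 (vcons Nat 2 3 (vcons Nat 1 0 (vcons Nat 0 0 (vnil Nat))))) (vcons Nat 3 4 (vcons Nat 2 3 (vcons Nat 1 0 (vcons Nat 0 0 (vnil Nat)))))) (refl (Vec Nat 4) (vcons Nat 3 4 (vcons Nat 2 3 (vcons Nat 1 0 (vcons Nat 0 0 (vnil Nat))))))
the term's type:
  Eq (Eq (Vec Nat 4) (vcons Nat 3 4 (vcons Nat 2 3 (vcons Nat 1 0 (vcons Nat 0 0 (vnil Nat))))) (vcons Nat 3 4 (vcons Nat 2 3 (vcons Nat 1 0 (vcons Nat 0 0 (vnil Nat)))))) (refl (Vec Nat 4) (vcons Nat 3 4 (vcons Nat 2 3 (vcons Nat 1 0 (vcons Nat 0 0 (vnil Nat)))))) (refl (Vec Nat 4) (vcons Nat 3 4 (vcons Nat 2 3 (vcons Nat 1 0 (vcons Nat 0 0 (vnil Nat))))))
reduction steps (normal order): 2
term was already normal: no
first contracted redex: a beta-redex


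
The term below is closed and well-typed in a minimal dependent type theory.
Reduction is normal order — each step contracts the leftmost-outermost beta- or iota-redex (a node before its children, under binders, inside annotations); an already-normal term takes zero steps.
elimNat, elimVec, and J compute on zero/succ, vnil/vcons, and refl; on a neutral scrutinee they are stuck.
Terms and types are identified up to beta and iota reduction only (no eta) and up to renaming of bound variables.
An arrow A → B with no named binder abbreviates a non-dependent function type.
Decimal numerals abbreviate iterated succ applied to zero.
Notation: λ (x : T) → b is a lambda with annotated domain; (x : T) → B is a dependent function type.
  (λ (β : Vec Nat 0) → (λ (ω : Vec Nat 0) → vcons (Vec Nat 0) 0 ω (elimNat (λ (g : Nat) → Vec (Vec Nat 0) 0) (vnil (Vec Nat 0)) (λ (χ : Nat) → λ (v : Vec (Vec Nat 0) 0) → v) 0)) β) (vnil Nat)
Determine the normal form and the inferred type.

reduced normal form:
  vcons (Vec Nat 0) 0 (vnil Nat) (vnil (Vec Nat 0))
type:
  Vec (Vec Nat 0) 1
observation: normalization takes exactly 3 steps under the normal-order strategy.


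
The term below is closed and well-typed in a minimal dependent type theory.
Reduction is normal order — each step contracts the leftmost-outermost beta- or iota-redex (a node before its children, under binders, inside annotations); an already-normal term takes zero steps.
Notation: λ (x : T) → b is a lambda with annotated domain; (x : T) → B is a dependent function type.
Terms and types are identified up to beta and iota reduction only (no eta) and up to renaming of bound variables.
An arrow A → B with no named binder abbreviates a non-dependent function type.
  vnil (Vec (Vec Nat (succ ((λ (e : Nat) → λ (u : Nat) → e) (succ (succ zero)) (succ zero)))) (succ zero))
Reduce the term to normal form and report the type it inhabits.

normal form:
  vnil (Vec (Vec Nat (succ (succ (succ zero)))) (succ zero))
type:
  Vec (Vec (Vec Nat (succ (succ (succ zero)))) (succ zero)) zero


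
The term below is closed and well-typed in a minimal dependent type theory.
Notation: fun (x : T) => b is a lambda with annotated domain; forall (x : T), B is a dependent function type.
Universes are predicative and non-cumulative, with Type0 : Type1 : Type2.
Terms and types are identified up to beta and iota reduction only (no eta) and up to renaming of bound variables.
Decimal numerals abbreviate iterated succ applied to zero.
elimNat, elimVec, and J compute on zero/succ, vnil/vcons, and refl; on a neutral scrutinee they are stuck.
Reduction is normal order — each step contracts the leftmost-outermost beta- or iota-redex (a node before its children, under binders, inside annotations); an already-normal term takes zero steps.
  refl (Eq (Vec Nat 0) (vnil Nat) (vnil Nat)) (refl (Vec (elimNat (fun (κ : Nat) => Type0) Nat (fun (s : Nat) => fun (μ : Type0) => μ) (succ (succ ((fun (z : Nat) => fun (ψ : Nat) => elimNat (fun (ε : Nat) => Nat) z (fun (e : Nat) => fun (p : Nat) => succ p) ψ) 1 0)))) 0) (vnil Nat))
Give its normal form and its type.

resulting normal form:
  refl (Eq (Vec Nat 0) (vnil Nat) (vnil Nat)) (refl (Vec Nat 0) (vnil Nat))
inferred type:
  Eq (Eq (Vec Nat 0) (vnil Nat) (vnil Nat)) (refl (Vec Nat 0) (vnil Nat)) (refl (Vec Nat 0) (vnil Nat))


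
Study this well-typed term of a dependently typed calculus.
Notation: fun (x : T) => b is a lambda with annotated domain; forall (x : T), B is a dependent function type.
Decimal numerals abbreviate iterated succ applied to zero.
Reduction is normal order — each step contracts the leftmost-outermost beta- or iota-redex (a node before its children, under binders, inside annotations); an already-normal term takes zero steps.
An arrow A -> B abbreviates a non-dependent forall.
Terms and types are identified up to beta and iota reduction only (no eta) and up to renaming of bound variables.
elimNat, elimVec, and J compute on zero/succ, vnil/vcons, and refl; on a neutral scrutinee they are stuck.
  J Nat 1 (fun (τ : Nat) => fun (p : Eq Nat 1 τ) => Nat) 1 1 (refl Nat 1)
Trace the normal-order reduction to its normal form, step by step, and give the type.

normal-order reduction:
  J Nat 1 (fun (τ : Nat) => fun (p : Eq Nat 1 τ) => Nat) 1 1 (refl Nat 1)
  ~> 1
type:
  Nat


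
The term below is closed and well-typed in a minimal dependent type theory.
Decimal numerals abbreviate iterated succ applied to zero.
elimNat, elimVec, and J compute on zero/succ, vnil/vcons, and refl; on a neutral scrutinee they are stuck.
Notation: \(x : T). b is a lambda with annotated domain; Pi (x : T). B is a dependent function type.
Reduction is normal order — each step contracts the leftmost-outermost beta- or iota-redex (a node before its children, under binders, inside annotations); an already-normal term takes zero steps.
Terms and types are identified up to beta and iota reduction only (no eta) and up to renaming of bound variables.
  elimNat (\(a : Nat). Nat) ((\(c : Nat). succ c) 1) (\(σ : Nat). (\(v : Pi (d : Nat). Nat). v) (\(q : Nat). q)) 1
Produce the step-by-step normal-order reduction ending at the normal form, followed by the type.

reduction (normal order):
  elimNat (\(a : Nat). Nat) ((\(c : Nat). succ c) 1) (\(σ : Nat). (\(v : Pi (d : Nat). Nat). v) (\(q : Nat). q)) 1
  ~> (\(a : Nat). (\(c : Pi (σ : Nat). Nat). c) (\(v : Nat). v)) 0 (elimNat (\(d : Nat). Nat) ((\(q : Nat). succ q) 1) (\(χ : Nat). (\(τ : Pi (κ : Nat). Nat). τ) (\(m : Nat). m)) 0)
  ~> (\(a : Pi (c : Nat). Nat). a) (\(σ : Nat). σ) (elimNat (\(v : Nat). Nat) ((\(d : Nat). succ d) 1) (\(q : Nat). (\(χ : Pi (τ : Nat). Nat). χ) (\(κ : Nat). κ)) 0)
  ~> (\(a : Nat). a) (elimNat (\(c : Nat). Nat) ((\(σ : Nat). succ σ) 1) (\(v : Nat). (\(d : Pi (q : Nat). Nat). d) (\(χ : Nat). χ)) 0)
  ~> elimNat (\(a : Nat). Nat) ((\(c : Nat). succ c) 1) (\(σ : Nat). (\(v : Pi (d : Nat). Nat). v) (\(q : Nat). q)) 0
  ~> (\(a : Nat). succ a) 1
  ~> 2
the term's type:
  Nat


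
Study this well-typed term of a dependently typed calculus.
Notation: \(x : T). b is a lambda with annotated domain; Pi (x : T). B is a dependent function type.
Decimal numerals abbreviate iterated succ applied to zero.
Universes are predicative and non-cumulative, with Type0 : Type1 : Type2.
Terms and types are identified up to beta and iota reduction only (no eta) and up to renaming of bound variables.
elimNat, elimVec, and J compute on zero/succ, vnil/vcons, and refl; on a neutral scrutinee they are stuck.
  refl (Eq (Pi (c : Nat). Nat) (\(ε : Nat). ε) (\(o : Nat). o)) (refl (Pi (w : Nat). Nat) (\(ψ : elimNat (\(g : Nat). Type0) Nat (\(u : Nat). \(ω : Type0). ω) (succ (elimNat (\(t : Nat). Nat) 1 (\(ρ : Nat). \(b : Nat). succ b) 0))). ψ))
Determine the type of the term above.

type:
  Eq (Eq (Pi (c : Nat). Nat) (\(ε : Nat). ε) (\(o : Nat). o)) (refl (Pi (w : Nat). Nat) (\(ψ : Nat). ψ)) (refl (Pi (g : Nat). Nat) (\(u : Nat). u))


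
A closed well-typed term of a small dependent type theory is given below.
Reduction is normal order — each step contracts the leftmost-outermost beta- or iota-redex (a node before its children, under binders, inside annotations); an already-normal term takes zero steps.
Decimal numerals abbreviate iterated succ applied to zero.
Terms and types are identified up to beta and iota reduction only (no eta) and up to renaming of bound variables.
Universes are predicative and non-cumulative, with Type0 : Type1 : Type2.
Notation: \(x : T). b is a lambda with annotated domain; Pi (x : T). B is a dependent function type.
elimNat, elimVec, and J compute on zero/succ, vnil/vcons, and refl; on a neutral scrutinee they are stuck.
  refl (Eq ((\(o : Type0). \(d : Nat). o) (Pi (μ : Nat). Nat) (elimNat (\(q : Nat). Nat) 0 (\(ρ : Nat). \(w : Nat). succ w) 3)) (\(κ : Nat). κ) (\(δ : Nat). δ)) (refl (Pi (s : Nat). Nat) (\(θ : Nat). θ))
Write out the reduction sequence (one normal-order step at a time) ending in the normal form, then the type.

normal-order reduction:
  refl (Eq ((\(o : Type0). \(d : Nat). o) (Pi (μ : Nat). Nat) (elimNat (\(q : Nat). Nat) 0 (\(ρ : Nat). \(w : Nat). succ w) 3)) (\(κ : Nat). κ) (\(δ : Nat). δ)) (refl (Pi (s : Nat). Nat) (\(θ : Nat). θ))
  ~> refl (Eq ((\(o : Nat). Pi (d : Nat). Nat) (elimNat (\(μ : Nat). Nat) 0 (\(q : Nat). \(ρ : Nat). succ ρ) 3)) (\(w : Nat). w) (\(κ : Nat). κ)) (refl (Pi (δ : Nat). Nat) (\(s : Nat). s))
  ~> refl (Eq (Pi (o : Nat). Nat) (\(d : Nat). d) (\(μ : Nat). μ)) (refl (Pi (q : Nat). Nat) (\(ρ : Nat). ρ))
the term's type:
  Eq (Eq (Pi (o : Nat). Nat) (\(d : Nat). d) (\(μ : Nat). μ)) (refl (Pi (q : Nat). Nat) (\(ρ : Nat). ρ)) (refl (Pi (w : Nat). Nat) (\(κ : Nat). κ))


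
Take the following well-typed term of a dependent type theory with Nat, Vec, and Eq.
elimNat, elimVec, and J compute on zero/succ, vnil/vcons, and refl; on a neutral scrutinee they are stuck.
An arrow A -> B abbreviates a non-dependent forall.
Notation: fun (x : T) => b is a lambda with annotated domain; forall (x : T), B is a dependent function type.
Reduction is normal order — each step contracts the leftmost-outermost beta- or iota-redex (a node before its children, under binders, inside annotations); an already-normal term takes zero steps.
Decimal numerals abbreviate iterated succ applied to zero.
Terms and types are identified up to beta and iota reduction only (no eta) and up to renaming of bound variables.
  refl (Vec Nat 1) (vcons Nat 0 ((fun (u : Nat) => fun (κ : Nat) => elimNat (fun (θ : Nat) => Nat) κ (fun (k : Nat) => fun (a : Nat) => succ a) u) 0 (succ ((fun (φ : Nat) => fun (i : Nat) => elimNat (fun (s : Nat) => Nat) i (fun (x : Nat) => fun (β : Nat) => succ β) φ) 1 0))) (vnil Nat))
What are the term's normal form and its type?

resulting normal form:
  refl (Vec Nat 1) (vcons Nat 0 2 (vnil Nat))
inferred type:
  Eq (Vec Nat 1) (vcons Nat 0 2 (vnil Nat)) (vcons Nat 0 2 (vnil Nat))


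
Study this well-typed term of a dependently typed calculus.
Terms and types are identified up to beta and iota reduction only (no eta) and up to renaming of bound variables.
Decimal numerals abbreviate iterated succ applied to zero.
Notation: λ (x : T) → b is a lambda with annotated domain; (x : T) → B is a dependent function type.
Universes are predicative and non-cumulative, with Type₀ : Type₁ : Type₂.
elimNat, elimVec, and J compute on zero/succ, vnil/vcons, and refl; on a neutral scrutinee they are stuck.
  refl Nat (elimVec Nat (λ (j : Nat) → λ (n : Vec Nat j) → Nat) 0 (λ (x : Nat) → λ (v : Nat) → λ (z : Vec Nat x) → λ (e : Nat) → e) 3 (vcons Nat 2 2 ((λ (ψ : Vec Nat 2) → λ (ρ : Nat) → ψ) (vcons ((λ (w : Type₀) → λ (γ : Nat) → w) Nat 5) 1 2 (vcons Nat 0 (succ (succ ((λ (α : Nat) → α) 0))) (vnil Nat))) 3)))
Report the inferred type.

the term's type:
  Eq Nat 0 0
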